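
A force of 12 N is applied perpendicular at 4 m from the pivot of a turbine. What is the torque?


Given: F = 12 N, r = 4 m, angle = 90 deg (perpendicular)
Using tau = F * r * sin(90)
sin(90) = 1
tau = 12 * 4 * 1
tau = 48 Nm

48 Nm


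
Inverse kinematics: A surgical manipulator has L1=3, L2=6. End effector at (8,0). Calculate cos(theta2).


Given: L1 = 3, L2 = 6, target (x, y) = (8, 0)
Using cos(theta2) = (x^2 + y^2 - L1^2 - L2^2) / (2*L1*L2)
x^2 + y^2 = 8^2 + 0 = 64
L1^2 + L2^2 = 9 + 36 = 45
Numerator = 64 - 45 = 19
Denominator = 2*3*6 = 36
cos(theta2) = 19/36 = 19/36

19/36


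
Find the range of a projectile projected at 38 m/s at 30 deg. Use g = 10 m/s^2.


Given: v0 = 38 m/s, theta = 30 deg, g = 10 m/s^2
sin(2*30) = sin(60) = sqrt(3)/2
Using R = v0^2 * sin(2*theta) / g
R = 38^2 * (sqrt(3)/2) / 10
R = 1444 * sqrt(3) / 20
R = 361/5*sqrt(3) m

361/5*sqrt(3) m


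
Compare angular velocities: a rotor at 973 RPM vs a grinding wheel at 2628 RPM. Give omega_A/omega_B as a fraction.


Given: RPM_A = 973, RPM_B = 2628
omega = 2*pi*RPM/60, so omega_A/omega_B = RPM_A / RPM_B
omega_A/omega_B = 973 / 2628
omega_A/omega_B = 973/2628

973/2628


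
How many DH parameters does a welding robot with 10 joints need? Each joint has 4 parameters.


Given: 10 joints, 4 DH parameters per joint (d, theta, a, alpha)
Total DH parameters = number_of_joints * 4
Total = 10 * 4
Total = 40

40


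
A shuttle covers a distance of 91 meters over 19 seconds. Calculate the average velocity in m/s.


Given: distance d = 91 m, time t = 19 s
Using v = d / t
v = 91 / 19
v = 91/19 m/s

91/19 m/s


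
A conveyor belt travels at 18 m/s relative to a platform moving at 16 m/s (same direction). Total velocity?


Given: object velocity = 18 m/s, platform velocity = 16 m/s (same direction)
Using classical velocity addition: v_total = v_object + v_platform
v_total = 18 + 16
v_total = 34 m/s

34 m/s


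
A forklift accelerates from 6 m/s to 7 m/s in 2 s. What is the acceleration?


Given: initial velocity v0 = 6 m/s, final velocity v = 7 m/s, time t = 2 s
Using a = (v - v0) / t
a = (7 - 6) / 2
a = 1 / 2
a = 1/2 m/s^2

1/2 m/s^2


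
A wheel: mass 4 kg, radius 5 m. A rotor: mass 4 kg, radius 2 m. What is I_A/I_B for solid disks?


Given: M1=4 kg, R1=5 m, M2=4 kg, R2=2 m
For a disk: I = (1/2)*M*R^2, so I_A/I_B = (M1*R1^2)/(M2*R2^2)
M1*R1^2 = 4*25 = 100
M2*R2^2 = 4*4 = 16
I_A/I_B = 100/16 = 25/4

25/4


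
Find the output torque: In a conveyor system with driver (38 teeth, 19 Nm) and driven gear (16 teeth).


Given: N1 = 38, N2 = 16, T1 = 19 Nm
Using T2/T1 = N2/N1
T2 = T1 * N2 / N1
T2 = 19 * 16 / 38
T2 = 304 / 38
T2 = 8 Nm

8 Nm


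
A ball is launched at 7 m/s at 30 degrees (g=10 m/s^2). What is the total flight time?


Given: v0 = 7 m/s, theta = 30 deg, g = 10 m/s^2
sin(30) = 1/2
Using T = 2*v0*sin(theta) / g
T = 2*7*1/2 / 10
T = 7 / 10
T = 7/10 s

7/10 s


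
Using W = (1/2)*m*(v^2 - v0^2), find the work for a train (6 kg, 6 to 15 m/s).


Given: m = 6 kg, v0 = 6 m/s, v = 15 m/s
Using W = (1/2)*m*(v^2 - v0^2)
v^2 = 15^2 = 225
v0^2 = 6^2 = 36
v^2 - v0^2 = 225 - 36 = 189
W = (1/2)*6*189 = 567 J

567 J


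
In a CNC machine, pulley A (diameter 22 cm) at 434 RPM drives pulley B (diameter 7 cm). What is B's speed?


Given: D1 = 22 cm, w1 = 434 RPM, D2 = 7 cm
Using D1*w1 = D2*w2
w2 = D1*w1 / D2
w2 = 22*434 / 7
w2 = 9548 / 7
w2 = 1364 RPM

1364 RPM


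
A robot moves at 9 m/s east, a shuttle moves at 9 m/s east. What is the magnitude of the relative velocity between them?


Given: v_A = 9 m/s east, v_B = 9 m/s east
Both move in the same direction; relative speed = |v_A - v_B|
|9 - 9| = |0|
= 0 m/s

0 m/s


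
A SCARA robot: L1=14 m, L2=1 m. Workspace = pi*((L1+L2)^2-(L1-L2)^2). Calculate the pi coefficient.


Given: L1 = 14, L2 = 1
(L1+L2)^2 = (15)^2 = 225
(L1-L2)^2 = (13)^2 = 169
Difference = 225 - 169 = 56
This equals 4*L1*L2 = 4*14*1 = 56
Workspace area = 56*pi

56


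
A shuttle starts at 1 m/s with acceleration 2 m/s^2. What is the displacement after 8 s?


Given: v0 = 1 m/s, a = 2 m/s^2, t = 8 s
Using s = v0*t + (1/2)*a*t^2
s = 1*8 + (1/2)*2*8^2
s = 8 + (1/2)*128
s = 8 + 64
s = 72

72 m


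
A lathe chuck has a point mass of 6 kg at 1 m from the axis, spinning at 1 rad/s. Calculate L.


Given: m = 6 kg, r = 1 m, omega = 1 rad/s
For a point mass: I = m*r^2
I = 6*1^2 = 6*1 = 6
L = I*omega = 6*1
L = 6 kg*m^2/s

6 kg*m^2/s


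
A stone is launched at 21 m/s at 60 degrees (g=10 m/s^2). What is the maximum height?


Given: v0 = 21 m/s, theta = 60 deg, g = 10 m/s^2
sin^2(60) = 3/4
Using H = v0^2 * sin^2(theta) / (2*g)
H = 21^2 * 3/4 / (2*10)
H = 441 * 3/4 / 20
H = 1323/4 / 20
H = 1323/80 m

1323/80 m


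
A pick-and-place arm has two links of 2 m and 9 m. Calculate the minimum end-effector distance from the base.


Given: L1 = 2 m, L2 = 9 m
For a 2-link planar arm, min reach = |L1 - L2| (second link folded back)
Min reach = |2 - 9|
Min reach = 7 m

7 m


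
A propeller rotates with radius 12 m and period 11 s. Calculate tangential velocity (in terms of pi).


Given: radius r = 12 m, period T = 11 s
Using v = 2*pi*r / T
v = 2*pi*12 / 11
v = 24*pi / 11
v = 24/11*pi m/s

24/11*pi m/s


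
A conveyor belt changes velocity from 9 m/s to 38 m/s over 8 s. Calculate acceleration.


Given: initial velocity v0 = 9 m/s, final velocity v = 38 m/s, time t = 8 s
Using a = (v - v0) / t
a = (38 - 9) / 8
a = 29 / 8
a = 29/8 m/s^2

29/8 m/s^2


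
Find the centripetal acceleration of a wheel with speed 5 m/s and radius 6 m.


Given: v = 5 m/s, r = 6 m
Using a_c = v^2 / r
a_c = 5^2 / 6
a_c = 25 / 6
a_c = 25/6 m/s^2

25/6 m/s^2


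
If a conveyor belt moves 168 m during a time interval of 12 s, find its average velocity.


Given: distance d = 168 m, time t = 12 s
Using v = d / t
v = 168 / 12
v = 14 m/s

14 m/s


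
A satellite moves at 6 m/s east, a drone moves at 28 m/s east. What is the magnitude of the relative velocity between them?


Given: v_A = 6 m/s east, v_B = 28 m/s east
Both move in the same direction; relative speed = |v_A - v_B|
|6 - 28| = |-22|
= 22 m/s

22 m/s


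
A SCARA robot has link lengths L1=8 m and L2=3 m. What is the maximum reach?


Given: L1 = 8 m, L2 = 3 m
For a 2-link planar arm, max reach = L1 + L2 (fully extended)
Max reach = 8 + 3
Max reach = 11 m

11 m


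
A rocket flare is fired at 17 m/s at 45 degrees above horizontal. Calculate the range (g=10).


Given: v0 = 17 m/s, theta = 45 deg, g = 10 m/s^2
sin(2*45) = sin(90) = 1
Using R = v0^2 * sin(2*theta) / g
R = 17^2 * 1 / 10
R = 289 / 10
R = 289/10 m

289/10 m


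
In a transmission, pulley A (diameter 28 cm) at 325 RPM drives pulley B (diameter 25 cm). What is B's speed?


Given: D1 = 28 cm, w1 = 325 RPM, D2 = 25 cm
Using D1*w1 = D2*w2
w2 = D1*w1 / D2
w2 = 28*325 / 25
w2 = 9100 / 25
w2 = 364 RPM

364 RPM


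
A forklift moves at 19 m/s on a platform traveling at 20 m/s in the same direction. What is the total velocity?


Given: object velocity = 19 m/s, platform velocity = 20 m/s (same direction)
Using classical velocity addition: v_total = v_object + v_platform
v_total = 19 + 20
v_total = 39 m/s

39 m/s


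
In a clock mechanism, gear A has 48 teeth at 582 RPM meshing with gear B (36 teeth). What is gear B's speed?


Given: N1 = 48 teeth, w1 = 582 RPM, N2 = 36 teeth
Using N1*w1 = N2*w2
w2 = N1*w1 / N2
w2 = 48*582 / 36
w2 = 27936 / 36
w2 = 776 RPM

776 RPM


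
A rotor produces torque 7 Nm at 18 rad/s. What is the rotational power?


Given: tau = 7 Nm, omega = 18 rad/s
Using P = tau * omega
P = 7 * 18
P = 126 W

126 W


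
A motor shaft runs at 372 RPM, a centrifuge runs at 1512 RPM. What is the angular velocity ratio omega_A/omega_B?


Given: RPM_A = 372, RPM_B = 1512
omega = 2*pi*RPM/60, so omega_A/omega_B = RPM_A / RPM_B
omega_A/omega_B = 372 / 1512
omega_A/omega_B = 31/126

31/126


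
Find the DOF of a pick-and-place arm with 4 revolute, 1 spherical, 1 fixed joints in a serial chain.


Given: serial robot with 4 revolute, 1 spherical, 1 fixed joints
DOF contribution per joint type: revolute=1, prismatic=1, spherical=3, fixed=0
DOF = 4*1 + 1*3 + 1*0
DOF = 7

7


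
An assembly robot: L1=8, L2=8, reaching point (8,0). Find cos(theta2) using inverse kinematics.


Given: L1 = 8, L2 = 8, target (x, y) = (8, 0)
Using cos(theta2) = (x^2 + y^2 - L1^2 - L2^2) / (2*L1*L2)
x^2 + y^2 = 8^2 + 0 = 64
L1^2 + L2^2 = 64 + 64 = 128
Numerator = 64 - 128 = -64
Denominator = 2*8*8 = 128
cos(theta2) = -64/128 = -1/2

-1/2


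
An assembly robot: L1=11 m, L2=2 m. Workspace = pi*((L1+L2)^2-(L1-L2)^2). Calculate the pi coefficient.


Given: L1 = 11, L2 = 2
(L1+L2)^2 = (13)^2 = 169
(L1-L2)^2 = (9)^2 = 81
Difference = 169 - 81 = 88
This equals 4*L1*L2 = 4*11*2 = 88
Workspace area = 88*pi

88


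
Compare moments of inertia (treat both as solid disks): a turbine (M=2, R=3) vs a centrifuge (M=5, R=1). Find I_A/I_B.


Given: M1=2 kg, R1=3 m, M2=5 kg, R2=1 m
For a disk: I = (1/2)*M*R^2, so I_A/I_B = (M1*R1^2)/(M2*R2^2)
M1*R1^2 = 2*9 = 18
M2*R2^2 = 5*1 = 5
I_A/I_B = 18/5 = 18/5

18/5


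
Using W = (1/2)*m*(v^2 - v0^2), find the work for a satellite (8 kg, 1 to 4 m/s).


Given: m = 8 kg, v0 = 1 m/s, v = 4 m/s
Using W = (1/2)*m*(v^2 - v0^2)
v^2 = 4^2 = 16
v0^2 = 1^2 = 1
v^2 - v0^2 = 16 - 1 = 15
W = (1/2)*8*15 = 60 J

60 J


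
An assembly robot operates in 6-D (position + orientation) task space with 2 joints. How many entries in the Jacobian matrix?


Given: task space dimension = 6, joints = 2
Jacobian is a 6 x 2 matrix
Total entries = rows * columns
Total = 6 * 2
Total = 12

12


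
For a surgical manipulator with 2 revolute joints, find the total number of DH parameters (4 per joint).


Given: 2 joints, 4 DH parameters per joint (d, theta, a, alpha)
Total DH parameters = number_of_joints * 4
Total = 2 * 4
Total = 8

8


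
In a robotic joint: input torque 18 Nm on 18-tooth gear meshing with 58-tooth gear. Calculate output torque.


Given: N1 = 18, N2 = 58, T1 = 18 Nm
Using T2/T1 = N2/N1
T2 = T1 * N2 / N1
T2 = 18 * 58 / 18
T2 = 1044 / 18
T2 = 58 Nm

58 Nm


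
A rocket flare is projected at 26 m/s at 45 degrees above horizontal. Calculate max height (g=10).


Given: v0 = 26 m/s, theta = 45 deg, g = 10 m/s^2
sin^2(45) = 1/2
Using H = v0^2 * sin^2(theta) / (2*g)
H = 26^2 * 1/2 / (2*10)
H = 676 * 1/2 / 20
H = 338 / 20
H = 169/10 m

169/10 m


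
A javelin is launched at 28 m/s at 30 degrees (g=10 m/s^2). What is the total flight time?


Given: v0 = 28 m/s, theta = 30 deg, g = 10 m/s^2
sin(30) = 1/2
Using T = 2*v0*sin(theta) / g
T = 2*28*1/2 / 10
T = 28 / 10
T = 14/5 s

14/5 s


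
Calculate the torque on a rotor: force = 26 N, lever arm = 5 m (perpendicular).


Given: F = 26 N, r = 5 m, angle = 90 deg (perpendicular)
Using tau = F * r * sin(90)
sin(90) = 1
tau = 26 * 5 * 1
tau = 130 Nm

130 Nm


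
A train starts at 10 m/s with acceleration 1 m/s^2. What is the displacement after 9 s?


Given: v0 = 10 m/s, a = 1 m/s^2, t = 9 s
Using s = v0*t + (1/2)*a*t^2
s = 10*9 + (1/2)*1*9^2
s = 90 + (1/2)*81
s = 90 + 81/2
s = 261/2

261/2 m


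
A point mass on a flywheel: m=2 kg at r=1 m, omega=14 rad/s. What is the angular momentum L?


Given: m = 2 kg, r = 1 m, omega = 14 rad/s
For a point mass: I = m*r^2
I = 2*1^2 = 2*1 = 2
L = I*omega = 2*14
L = 28 kg*m^2/s

28 kg*m^2/s


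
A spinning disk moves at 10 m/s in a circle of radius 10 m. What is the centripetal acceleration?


Given: v = 10 m/s, r = 10 m
Using a_c = v^2 / r
a_c = 10^2 / 10
a_c = 100 / 10
a_c = 10 m/s^2

10 m/s^2


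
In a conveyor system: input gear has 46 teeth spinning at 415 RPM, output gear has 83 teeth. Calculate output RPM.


Given: N1 = 46 teeth, w1 = 415 RPM, N2 = 83 teeth
Using N1*w1 = N2*w2
w2 = N1*w1 / N2
w2 = 46*415 / 83
w2 = 19090 / 83
w2 = 230 RPM

230 RPM


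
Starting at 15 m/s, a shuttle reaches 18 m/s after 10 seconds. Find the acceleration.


Given: initial velocity v0 = 15 m/s, final velocity v = 18 m/s, time t = 10 s
Using a = (v - v0) / t
a = (18 - 15) / 10
a = 3 / 10
a = 3/10 m/s^2

3/10 m/s^2


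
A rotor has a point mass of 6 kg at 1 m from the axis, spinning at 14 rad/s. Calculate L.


Given: m = 6 kg, r = 1 m, omega = 14 rad/s
For a point mass: I = m*r^2
I = 6*1^2 = 6*1 = 6
L = I*omega = 6*14
L = 84 kg*m^2/s

84 kg*m^2/s


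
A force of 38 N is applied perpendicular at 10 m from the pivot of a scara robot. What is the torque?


Given: F = 38 N, r = 10 m, angle = 90 deg (perpendicular)
Using tau = F * r * sin(90)
sin(90) = 1
tau = 38 * 10 * 1
tau = 380 Nm

380 Nm


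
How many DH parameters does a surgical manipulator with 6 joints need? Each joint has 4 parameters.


Given: 6 joints, 4 DH parameters per joint (d, theta, a, alpha)
Total DH parameters = number_of_joints * 4
Total = 6 * 4
Total = 24

24


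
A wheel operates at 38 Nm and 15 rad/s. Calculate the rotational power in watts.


Given: tau = 38 Nm, omega = 15 rad/s
Using P = tau * omega
P = 38 * 15
P = 570 W

570 W


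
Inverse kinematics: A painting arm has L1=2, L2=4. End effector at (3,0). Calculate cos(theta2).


Given: L1 = 2, L2 = 4, target (x, y) = (3, 0)
Using cos(theta2) = (x^2 + y^2 - L1^2 - L2^2) / (2*L1*L2)
x^2 + y^2 = 3^2 + 0 = 9
L1^2 + L2^2 = 4 + 16 = 20
Numerator = 9 - 20 = -11
Denominator = 2*2*4 = 16
cos(theta2) = -11/16 = -11/16

-11/16


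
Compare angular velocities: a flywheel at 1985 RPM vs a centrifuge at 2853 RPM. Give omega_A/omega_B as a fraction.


Given: RPM_A = 1985, RPM_B = 2853
omega = 2*pi*RPM/60, so omega_A/omega_B = RPM_A / RPM_B
omega_A/omega_B = 1985 / 2853
omega_A/omega_B = 1985/2853

1985/2853


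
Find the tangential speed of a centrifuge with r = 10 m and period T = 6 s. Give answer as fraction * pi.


Given: radius r = 10 m, period T = 6 s
Using v = 2*pi*r / T
v = 2*pi*10 / 6
v = 20*pi / 6
v = 10/3*pi m/s

10/3*pi m/s


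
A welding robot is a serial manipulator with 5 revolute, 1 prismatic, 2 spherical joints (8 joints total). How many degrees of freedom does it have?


Given: serial robot with 5 revolute, 1 prismatic, 2 spherical joints
DOF contribution per joint type: revolute=1, prismatic=1, spherical=3, fixed=0
DOF = 5*1 + 1*1 + 2*3
DOF = 12

12


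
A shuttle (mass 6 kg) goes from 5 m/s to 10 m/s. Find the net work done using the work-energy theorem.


Given: m = 6 kg, v0 = 5 m/s, v = 10 m/s
Using W = (1/2)*m*(v^2 - v0^2)
v^2 = 10^2 = 100
v0^2 = 5^2 = 25
v^2 - v0^2 = 100 - 25 = 75
W = (1/2)*6*75 = 225 J

225 J


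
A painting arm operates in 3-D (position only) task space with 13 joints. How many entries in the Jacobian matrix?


Given: task space dimension = 3, joints = 13
Jacobian is a 3 x 13 matrix
Total entries = rows * columns
Total = 3 * 13
Total = 39

39


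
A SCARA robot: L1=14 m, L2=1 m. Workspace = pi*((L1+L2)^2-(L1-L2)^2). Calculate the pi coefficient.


Given: L1 = 14, L2 = 1
(L1+L2)^2 = (15)^2 = 225
(L1-L2)^2 = (13)^2 = 169
Difference = 225 - 169 = 56
This equals 4*L1*L2 = 4*14*1 = 56
Workspace area = 56*pi

56


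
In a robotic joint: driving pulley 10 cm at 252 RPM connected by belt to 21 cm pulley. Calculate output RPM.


Given: D1 = 10 cm, w1 = 252 RPM, D2 = 21 cm
Using D1*w1 = D2*w2
w2 = D1*w1 / D2
w2 = 10*252 / 21
w2 = 2520 / 21
w2 = 120 RPM

120 RPM


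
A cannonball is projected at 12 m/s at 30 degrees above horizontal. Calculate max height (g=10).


Given: v0 = 12 m/s, theta = 30 deg, g = 10 m/s^2
sin^2(30) = 1/4
Using H = v0^2 * sin^2(theta) / (2*g)
H = 12^2 * 1/4 / (2*10)
H = 144 * 1/4 / 20
H = 36 / 20
H = 9/5 m

9/5 m


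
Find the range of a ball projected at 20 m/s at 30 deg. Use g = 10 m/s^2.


Given: v0 = 20 m/s, theta = 30 deg, g = 10 m/s^2
sin(2*30) = sin(60) = sqrt(3)/2
Using R = v0^2 * sin(2*theta) / g
R = 20^2 * (sqrt(3)/2) / 10
R = 400 * sqrt(3) / 20
R = 20*sqrt(3) m

20*sqrt(3) m


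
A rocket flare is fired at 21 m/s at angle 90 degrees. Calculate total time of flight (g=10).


Given: v0 = 21 m/s, theta = 90 deg, g = 10 m/s^2
sin(90) = 1
Using T = 2*v0*sin(theta) / g
T = 2*21*1 / 10
T = 42 / 10
T = 21/5 s

21/5 s


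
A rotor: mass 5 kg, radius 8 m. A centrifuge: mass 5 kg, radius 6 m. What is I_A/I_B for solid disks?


Given: M1=5 kg, R1=8 m, M2=5 kg, R2=6 m
For a disk: I = (1/2)*M*R^2, so I_A/I_B = (M1*R1^2)/(M2*R2^2)
M1*R1^2 = 5*64 = 320
M2*R2^2 = 5*36 = 180
I_A/I_B = 320/180 = 16/9

16/9


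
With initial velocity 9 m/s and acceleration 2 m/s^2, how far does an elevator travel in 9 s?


Given: v0 = 9 m/s, a = 2 m/s^2, t = 9 s
Using s = v0*t + (1/2)*a*t^2
s = 9*9 + (1/2)*2*9^2
s = 81 + (1/2)*162
s = 81 + 81
s = 162

162 m


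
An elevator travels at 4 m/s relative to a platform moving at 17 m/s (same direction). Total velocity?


Given: object velocity = 4 m/s, platform velocity = 17 m/s (same direction)
Using classical velocity addition: v_total = v_object + v_platform
v_total = 4 + 17
v_total = 21 m/s

21 m/s


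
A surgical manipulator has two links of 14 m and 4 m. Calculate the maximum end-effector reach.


Given: L1 = 14 m, L2 = 4 m
For a 2-link planar arm, max reach = L1 + L2 (fully extended)
Max reach = 14 + 4
Max reach = 18 m

18 m


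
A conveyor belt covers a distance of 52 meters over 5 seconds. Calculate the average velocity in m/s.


Given: distance d = 52 m, time t = 5 s
Using v = d / t
v = 52 / 5
v = 52/5 m/s

52/5 m/s


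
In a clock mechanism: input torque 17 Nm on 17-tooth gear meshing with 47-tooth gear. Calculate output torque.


Given: N1 = 17, N2 = 47, T1 = 17 Nm
Using T2/T1 = N2/N1
T2 = T1 * N2 / N1
T2 = 17 * 47 / 17
T2 = 799 / 17
T2 = 47 Nm

47 Nm


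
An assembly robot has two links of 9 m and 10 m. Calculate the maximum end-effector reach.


Given: L1 = 9 m, L2 = 10 m
For a 2-link planar arm, max reach = L1 + L2 (fully extended)
Max reach = 9 + 10
Max reach = 19 m

19 m


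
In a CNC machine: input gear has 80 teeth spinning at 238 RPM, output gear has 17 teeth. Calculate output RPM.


Given: N1 = 80 teeth, w1 = 238 RPM, N2 = 17 teeth
Using N1*w1 = N2*w2
w2 = N1*w1 / N2
w2 = 80*238 / 17
w2 = 19040 / 17
w2 = 1120 RPM

1120 RPM


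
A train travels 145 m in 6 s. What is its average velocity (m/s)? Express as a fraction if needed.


Given: distance d = 145 m, time t = 6 s
Using v = d / t
v = 145 / 6
v = 145/6 m/s

145/6 m/s


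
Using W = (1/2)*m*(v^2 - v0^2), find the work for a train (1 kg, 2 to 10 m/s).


Given: m = 1 kg, v0 = 2 m/s, v = 10 m/s
Using W = (1/2)*m*(v^2 - v0^2)
v^2 = 10^2 = 100
v0^2 = 2^2 = 4
v^2 - v0^2 = 100 - 4 = 96
W = (1/2)*1*96 = 48 J

48 J


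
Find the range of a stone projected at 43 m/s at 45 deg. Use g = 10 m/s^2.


Given: v0 = 43 m/s, theta = 45 deg, g = 10 m/s^2
sin(2*45) = sin(90) = 1
Using R = v0^2 * sin(2*theta) / g
R = 43^2 * 1 / 10
R = 1849 / 10
R = 1849/10 m

1849/10 m


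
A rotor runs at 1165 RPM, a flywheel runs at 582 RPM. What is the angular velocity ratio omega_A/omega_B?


Given: RPM_A = 1165, RPM_B = 582
omega = 2*pi*RPM/60, so omega_A/omega_B = RPM_A / RPM_B
omega_A/omega_B = 1165 / 582
omega_A/omega_B = 1165/582

1165/582


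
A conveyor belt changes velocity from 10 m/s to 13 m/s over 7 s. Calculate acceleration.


Given: initial velocity v0 = 10 m/s, final velocity v = 13 m/s, time t = 7 s
Using a = (v - v0) / t
a = (13 - 10) / 7
a = 3 / 7
a = 3/7 m/s^2

3/7 m/s^2


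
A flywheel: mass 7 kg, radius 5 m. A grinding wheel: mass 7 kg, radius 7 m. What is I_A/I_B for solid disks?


Given: M1=7 kg, R1=5 m, M2=7 kg, R2=7 m
For a disk: I = (1/2)*M*R^2, so I_A/I_B = (M1*R1^2)/(M2*R2^2)
M1*R1^2 = 7*25 = 175
M2*R2^2 = 7*49 = 343
I_A/I_B = 175/343 = 25/49

25/49


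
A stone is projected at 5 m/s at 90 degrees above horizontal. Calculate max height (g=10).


Given: v0 = 5 m/s, theta = 90 deg, g = 10 m/s^2
sin^2(90) = 1
Using H = v0^2 * sin^2(theta) / (2*g)
H = 5^2 * 1 / (2*10)
H = 25 * 1 / 20
H = 25 / 20
H = 5/4 m

5/4 m


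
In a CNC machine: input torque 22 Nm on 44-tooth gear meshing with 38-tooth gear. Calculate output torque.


Given: N1 = 44, N2 = 38, T1 = 22 Nm
Using T2/T1 = N2/N1
T2 = T1 * N2 / N1
T2 = 22 * 38 / 44
T2 = 836 / 44
T2 = 19 Nm

19 Nm


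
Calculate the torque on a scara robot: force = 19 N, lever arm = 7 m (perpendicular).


Given: F = 19 N, r = 7 m, angle = 90 deg (perpendicular)
Using tau = F * r * sin(90)
sin(90) = 1
tau = 19 * 7 * 1
tau = 133 Nm

133 Nm


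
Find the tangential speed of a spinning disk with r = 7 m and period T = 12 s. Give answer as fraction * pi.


Given: radius r = 7 m, period T = 12 s
Using v = 2*pi*r / T
v = 2*pi*7 / 12
v = 14*pi / 12
v = 7/6*pi m/s

7/6*pi m/s


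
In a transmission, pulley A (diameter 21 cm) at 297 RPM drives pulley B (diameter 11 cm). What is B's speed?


Given: D1 = 21 cm, w1 = 297 RPM, D2 = 11 cm
Using D1*w1 = D2*w2
w2 = D1*w1 / D2
w2 = 21*297 / 11
w2 = 6237 / 11
w2 = 567 RPM

567 RPM


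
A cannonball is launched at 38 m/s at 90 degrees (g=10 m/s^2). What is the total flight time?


Given: v0 = 38 m/s, theta = 90 deg, g = 10 m/s^2
sin(90) = 1
Using T = 2*v0*sin(theta) / g
T = 2*38*1 / 10
T = 76 / 10
T = 38/5 s

38/5 s


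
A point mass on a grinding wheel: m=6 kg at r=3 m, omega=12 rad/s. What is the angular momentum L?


Given: m = 6 kg, r = 3 m, omega = 12 rad/s
For a point mass: I = m*r^2
I = 6*3^2 = 6*9 = 54
L = I*omega = 54*12
L = 648 kg*m^2/s

648 kg*m^2/s


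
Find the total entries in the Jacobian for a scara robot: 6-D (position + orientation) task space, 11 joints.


Given: task space dimension = 6, joints = 11
Jacobian is a 6 x 11 matrix
Total entries = rows * columns
Total = 6 * 11
Total = 66

66


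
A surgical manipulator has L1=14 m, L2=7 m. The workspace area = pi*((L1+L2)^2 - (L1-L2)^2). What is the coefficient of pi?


Given: L1 = 14, L2 = 7
(L1+L2)^2 = (21)^2 = 441
(L1-L2)^2 = (7)^2 = 49
Difference = 441 - 49 = 392
This equals 4*L1*L2 = 4*14*7 = 392
Workspace area = 392*pi

392


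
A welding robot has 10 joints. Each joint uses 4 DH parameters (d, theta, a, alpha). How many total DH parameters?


Given: 10 joints, 4 DH parameters per joint (d, theta, a, alpha)
Total DH parameters = number_of_joints * 4
Total = 10 * 4
Total = 40

40


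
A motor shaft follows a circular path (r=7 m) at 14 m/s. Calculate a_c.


Given: v = 14 m/s, r = 7 m
Using a_c = v^2 / r
a_c = 14^2 / 7
a_c = 196 / 7
a_c = 28 m/s^2

28 m/s^2


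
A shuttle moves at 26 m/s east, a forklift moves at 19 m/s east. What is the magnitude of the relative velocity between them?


Given: v_A = 26 m/s east, v_B = 19 m/s east
Both move in the same direction; relative speed = |v_A - v_B|
|26 - 19| = |7|
= 7 m/s

7 m/s


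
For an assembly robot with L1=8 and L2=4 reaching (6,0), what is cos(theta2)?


Given: L1 = 8, L2 = 4, target (x, y) = (6, 0)
Using cos(theta2) = (x^2 + y^2 - L1^2 - L2^2) / (2*L1*L2)
x^2 + y^2 = 6^2 + 0 = 36
L1^2 + L2^2 = 64 + 16 = 80
Numerator = 36 - 80 = -44
Denominator = 2*8*4 = 64
cos(theta2) = -44/64 = -11/16

-11/16


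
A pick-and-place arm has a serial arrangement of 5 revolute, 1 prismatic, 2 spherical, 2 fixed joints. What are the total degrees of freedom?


Given: serial robot with 5 revolute, 1 prismatic, 2 spherical, 2 fixed joints
DOF contribution per joint type: revolute=1, prismatic=1, spherical=3, fixed=0
DOF = 5*1 + 1*1 + 2*3 + 2*0
DOF = 12

12


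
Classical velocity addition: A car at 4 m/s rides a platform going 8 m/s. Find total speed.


Given: object velocity = 4 m/s, platform velocity = 8 m/s (same direction)
Using classical velocity addition: v_total = v_object + v_platform
v_total = 4 + 8
v_total = 12 m/s

12 m/s


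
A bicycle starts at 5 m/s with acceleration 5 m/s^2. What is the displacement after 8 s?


Given: v0 = 5 m/s, a = 5 m/s^2, t = 8 s
Using s = v0*t + (1/2)*a*t^2
s = 5*8 + (1/2)*5*8^2
s = 40 + (1/2)*320
s = 40 + 160
s = 200

200 m


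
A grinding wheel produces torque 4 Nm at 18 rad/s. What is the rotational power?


Given: tau = 4 Nm, omega = 18 rad/s
Using P = tau * omega
P = 4 * 18
P = 72 W

72 W


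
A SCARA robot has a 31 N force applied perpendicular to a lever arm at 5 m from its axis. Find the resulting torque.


Given: F = 31 N, r = 5 m, angle = 90 deg (perpendicular)
Using tau = F * r * sin(90)
sin(90) = 1
tau = 31 * 5 * 1
tau = 155 Nm

155 Nm


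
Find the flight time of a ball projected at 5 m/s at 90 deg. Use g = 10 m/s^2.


Given: v0 = 5 m/s, theta = 90 deg, g = 10 m/s^2
sin(90) = 1
Using T = 2*v0*sin(theta) / g
T = 2*5*1 / 10
T = 10 / 10
T = 1 s

1 s


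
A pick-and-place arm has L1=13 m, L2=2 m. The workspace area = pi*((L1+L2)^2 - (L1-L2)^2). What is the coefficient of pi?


Given: L1 = 13, L2 = 2
(L1+L2)^2 = (15)^2 = 225
(L1-L2)^2 = (11)^2 = 121
Difference = 225 - 121 = 104
This equals 4*L1*L2 = 4*13*2 = 104
Workspace area = 104*pi

104


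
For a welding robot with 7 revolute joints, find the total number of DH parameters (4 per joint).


Given: 7 joints, 4 DH parameters per joint (d, theta, a, alpha)
Total DH parameters = number_of_joints * 4
Total = 7 * 4
Total = 28

28


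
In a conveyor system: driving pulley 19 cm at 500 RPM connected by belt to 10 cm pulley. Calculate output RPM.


Given: D1 = 19 cm, w1 = 500 RPM, D2 = 10 cm
Using D1*w1 = D2*w2
w2 = D1*w1 / D2
w2 = 19*500 / 10
w2 = 9500 / 10
w2 = 950 RPM

950 RPM


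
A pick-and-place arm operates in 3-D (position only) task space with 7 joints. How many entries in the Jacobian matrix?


Given: task space dimension = 3, joints = 7
Jacobian is a 3 x 7 matrix
Total entries = rows * columns
Total = 3 * 7
Total = 21

21


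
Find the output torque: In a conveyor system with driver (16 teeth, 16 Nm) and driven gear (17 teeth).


Given: N1 = 16, N2 = 17, T1 = 16 Nm
Using T2/T1 = N2/N1
T2 = T1 * N2 / N1
T2 = 16 * 17 / 16
T2 = 272 / 16
T2 = 17 Nm

17 Nm


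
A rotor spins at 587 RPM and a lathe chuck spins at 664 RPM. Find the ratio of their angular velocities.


Given: RPM_A = 587, RPM_B = 664
omega = 2*pi*RPM/60, so omega_A/omega_B = RPM_A / RPM_B
omega_A/omega_B = 587 / 664
omega_A/omega_B = 587/664

587/664


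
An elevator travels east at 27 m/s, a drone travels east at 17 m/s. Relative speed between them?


Given: v_A = 27 m/s east, v_B = 17 m/s east
Both move in the same direction; relative speed = |v_A - v_B|
|27 - 17| = |10|
= 10 m/s

10 m/s


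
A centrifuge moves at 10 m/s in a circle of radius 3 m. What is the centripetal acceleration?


Given: v = 10 m/s, r = 3 m
Using a_c = v^2 / r
a_c = 10^2 / 3
a_c = 100 / 3
a_c = 100/3 m/s^2

100/3 m/s^2


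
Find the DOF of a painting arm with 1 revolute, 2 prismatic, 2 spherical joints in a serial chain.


Given: serial robot with 1 revolute, 2 prismatic, 2 spherical joints
DOF contribution per joint type: revolute=1, prismatic=1, spherical=3, fixed=0
DOF = 1*1 + 2*1 + 2*3
DOF = 9

9


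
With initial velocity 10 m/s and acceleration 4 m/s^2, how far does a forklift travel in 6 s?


Given: v0 = 10 m/s, a = 4 m/s^2, t = 6 s
Using s = v0*t + (1/2)*a*t^2
s = 10*6 + (1/2)*4*6^2
s = 60 + (1/2)*144
s = 60 + 72
s = 132

132 m


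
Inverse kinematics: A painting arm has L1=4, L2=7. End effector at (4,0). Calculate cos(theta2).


Given: L1 = 4, L2 = 7, target (x, y) = (4, 0)
Using cos(theta2) = (x^2 + y^2 - L1^2 - L2^2) / (2*L1*L2)
x^2 + y^2 = 4^2 + 0 = 16
L1^2 + L2^2 = 16 + 49 = 65
Numerator = 16 - 65 = -49
Denominator = 2*4*7 = 56
cos(theta2) = -49/56 = -7/8

-7/8


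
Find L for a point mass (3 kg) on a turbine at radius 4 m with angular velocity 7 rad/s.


Given: m = 3 kg, r = 4 m, omega = 7 rad/s
For a point mass: I = m*r^2
I = 3*4^2 = 3*16 = 48
L = I*omega = 48*7
L = 336 kg*m^2/s

336 kg*m^2/s


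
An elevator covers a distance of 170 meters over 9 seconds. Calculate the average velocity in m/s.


Given: distance d = 170 m, time t = 9 s
Using v = d / t
v = 170 / 9
v = 170/9 m/s

170/9 m/s


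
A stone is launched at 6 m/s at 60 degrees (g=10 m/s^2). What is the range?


Given: v0 = 6 m/s, theta = 60 deg, g = 10 m/s^2
sin(2*60) = sin(120) = sqrt(3)/2
Using R = v0^2 * sin(2*theta) / g
R = 6^2 * (sqrt(3)/2) / 10
R = 36 * sqrt(3) / 20
R = 9/5*sqrt(3) m

9/5*sqrt(3) m


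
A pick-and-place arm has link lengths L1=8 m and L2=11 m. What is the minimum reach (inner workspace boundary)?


Given: L1 = 8 m, L2 = 11 m
For a 2-link planar arm, min reach = |L1 - L2| (second link folded back)
Min reach = |8 - 11|
Min reach = 3 m

3 m


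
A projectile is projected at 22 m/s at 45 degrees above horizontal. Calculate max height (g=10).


Given: v0 = 22 m/s, theta = 45 deg, g = 10 m/s^2
sin^2(45) = 1/2
Using H = v0^2 * sin^2(theta) / (2*g)
H = 22^2 * 1/2 / (2*10)
H = 484 * 1/2 / 20
H = 242 / 20
H = 121/10 m

121/10 m


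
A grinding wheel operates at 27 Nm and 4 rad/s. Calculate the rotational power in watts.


Given: tau = 27 Nm, omega = 4 rad/s
Using P = tau * omega
P = 27 * 4
P = 108 W

108 W


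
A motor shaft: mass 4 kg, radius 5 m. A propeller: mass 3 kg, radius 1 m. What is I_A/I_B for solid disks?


Given: M1=4 kg, R1=5 m, M2=3 kg, R2=1 m
For a disk: I = (1/2)*M*R^2, so I_A/I_B = (M1*R1^2)/(M2*R2^2)
M1*R1^2 = 4*25 = 100
M2*R2^2 = 3*1 = 3
I_A/I_B = 100/3 = 100/3

100/3


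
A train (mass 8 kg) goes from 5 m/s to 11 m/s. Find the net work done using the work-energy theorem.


Given: m = 8 kg, v0 = 5 m/s, v = 11 m/s
Using W = (1/2)*m*(v^2 - v0^2)
v^2 = 11^2 = 121
v0^2 = 5^2 = 25
v^2 - v0^2 = 121 - 25 = 96
W = (1/2)*8*96 = 384 J

384 J


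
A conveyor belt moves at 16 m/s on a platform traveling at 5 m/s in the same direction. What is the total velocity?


Given: object velocity = 16 m/s, platform velocity = 5 m/s (same direction)
Using classical velocity addition: v_total = v_object + v_platform
v_total = 16 + 5
v_total = 21 m/s

21 m/s


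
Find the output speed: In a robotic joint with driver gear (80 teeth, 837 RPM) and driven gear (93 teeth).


Given: N1 = 80 teeth, w1 = 837 RPM, N2 = 93 teeth
Using N1*w1 = N2*w2
w2 = N1*w1 / N2
w2 = 80*837 / 93
w2 = 66960 / 93
w2 = 720 RPM

720 RPM


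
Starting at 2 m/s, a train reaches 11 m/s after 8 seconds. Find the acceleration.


Given: initial velocity v0 = 2 m/s, final velocity v = 11 m/s, time t = 8 s
Using a = (v - v0) / t
a = (11 - 2) / 8
a = 9 / 8
a = 9/8 m/s^2

9/8 m/s^2


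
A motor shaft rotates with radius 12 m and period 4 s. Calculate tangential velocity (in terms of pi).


Given: radius r = 12 m, period T = 4 s
Using v = 2*pi*r / T
v = 2*pi*12 / 4
v = 24*pi / 4
v = 6*pi m/s

6*pi m/s


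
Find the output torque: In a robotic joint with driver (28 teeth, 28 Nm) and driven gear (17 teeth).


Given: N1 = 28, N2 = 17, T1 = 28 Nm
Using T2/T1 = N2/N1
T2 = T1 * N2 / N1
T2 = 28 * 17 / 28
T2 = 476 / 28
T2 = 17 Nm

17 Nm


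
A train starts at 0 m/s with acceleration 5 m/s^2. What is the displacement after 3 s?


Given: v0 = 0 m/s, a = 5 m/s^2, t = 3 s
Using s = v0*t + (1/2)*a*t^2
s = 0*3 + (1/2)*5*3^2
s = 0 + (1/2)*45
s = 0 + 45/2
s = 45/2

45/2 m


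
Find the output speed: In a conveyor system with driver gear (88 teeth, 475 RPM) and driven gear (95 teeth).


Given: N1 = 88 teeth, w1 = 475 RPM, N2 = 95 teeth
Using N1*w1 = N2*w2
w2 = N1*w1 / N2
w2 = 88*475 / 95
w2 = 41800 / 95
w2 = 440 RPM

440 RPM


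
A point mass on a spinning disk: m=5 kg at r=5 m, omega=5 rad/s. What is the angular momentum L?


Given: m = 5 kg, r = 5 m, omega = 5 rad/s
For a point mass: I = m*r^2
I = 5*5^2 = 5*25 = 125
L = I*omega = 125*5
L = 625 kg*m^2/s

625 kg*m^2/s


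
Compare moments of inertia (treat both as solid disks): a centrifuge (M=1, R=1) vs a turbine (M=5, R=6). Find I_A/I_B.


Given: M1=1 kg, R1=1 m, M2=5 kg, R2=6 m
For a disk: I = (1/2)*M*R^2, so I_A/I_B = (M1*R1^2)/(M2*R2^2)
M1*R1^2 = 1*1 = 1
M2*R2^2 = 5*36 = 180
I_A/I_B = 1/180 = 1/180

1/180


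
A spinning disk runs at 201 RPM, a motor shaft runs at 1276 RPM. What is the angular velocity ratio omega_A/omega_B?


Given: RPM_A = 201, RPM_B = 1276
omega = 2*pi*RPM/60, so omega_A/omega_B = RPM_A / RPM_B
omega_A/omega_B = 201 / 1276
omega_A/omega_B = 201/1276

201/1276


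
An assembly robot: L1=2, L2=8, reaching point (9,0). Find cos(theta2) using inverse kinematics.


Given: L1 = 2, L2 = 8, target (x, y) = (9, 0)
Using cos(theta2) = (x^2 + y^2 - L1^2 - L2^2) / (2*L1*L2)
x^2 + y^2 = 9^2 + 0 = 81
L1^2 + L2^2 = 4 + 64 = 68
Numerator = 81 - 68 = 13
Denominator = 2*2*8 = 32
cos(theta2) = 13/32 = 13/32

13/32


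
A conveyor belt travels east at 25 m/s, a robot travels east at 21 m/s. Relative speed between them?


Given: v_A = 25 m/s east, v_B = 21 m/s east
Both move in the same direction; relative speed = |v_A - v_B|
|25 - 21| = |4|
= 4 m/s

4 m/s


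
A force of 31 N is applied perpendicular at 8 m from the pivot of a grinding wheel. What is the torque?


Given: F = 31 N, r = 8 m, angle = 90 deg (perpendicular)
Using tau = F * r * sin(90)
sin(90) = 1
tau = 31 * 8 * 1
tau = 248 Nm

248 Nm


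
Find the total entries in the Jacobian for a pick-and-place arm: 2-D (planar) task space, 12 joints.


Given: task space dimension = 2, joints = 12
Jacobian is a 2 x 12 matrix
Total entries = rows * columns
Total = 2 * 12
Total = 24

24


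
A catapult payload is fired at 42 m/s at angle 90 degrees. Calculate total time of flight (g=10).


Given: v0 = 42 m/s, theta = 90 deg, g = 10 m/s^2
sin(90) = 1
Using T = 2*v0*sin(theta) / g
T = 2*42*1 / 10
T = 84 / 10
T = 42/5 s

42/5 s


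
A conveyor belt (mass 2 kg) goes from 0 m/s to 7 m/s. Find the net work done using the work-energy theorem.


Given: m = 2 kg, v0 = 0 m/s, v = 7 m/s
Using W = (1/2)*m*(v^2 - v0^2)
v^2 = 7^2 = 49
v0^2 = 0^2 = 0
v^2 - v0^2 = 49 - 0 = 49
W = (1/2)*2*49 = 49 J

49 J


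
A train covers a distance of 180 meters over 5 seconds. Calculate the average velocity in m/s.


Given: distance d = 180 m, time t = 5 s
Using v = d / t
v = 180 / 5
v = 36 m/s

36 m/s


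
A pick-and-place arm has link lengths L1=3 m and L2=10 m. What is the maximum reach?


Given: L1 = 3 m, L2 = 10 m
For a 2-link planar arm, max reach = L1 + L2 (fully extended)
Max reach = 3 + 10
Max reach = 13 m

13 m


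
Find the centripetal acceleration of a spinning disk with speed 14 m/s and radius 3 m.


Given: v = 14 m/s, r = 3 m
Using a_c = v^2 / r
a_c = 14^2 / 3
a_c = 196 / 3
a_c = 196/3 m/s^2

196/3 m/s^2


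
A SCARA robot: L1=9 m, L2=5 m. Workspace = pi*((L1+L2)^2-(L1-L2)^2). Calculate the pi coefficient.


Given: L1 = 9, L2 = 5
(L1+L2)^2 = (14)^2 = 196
(L1-L2)^2 = (4)^2 = 16
Difference = 196 - 16 = 180
This equals 4*L1*L2 = 4*9*5 = 180
Workspace area = 180*pi

180


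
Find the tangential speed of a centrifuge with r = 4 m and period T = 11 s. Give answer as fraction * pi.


Given: radius r = 4 m, period T = 11 s
Using v = 2*pi*r / T
v = 2*pi*4 / 11
v = 8*pi / 11
v = 8/11*pi m/s

8/11*pi m/s


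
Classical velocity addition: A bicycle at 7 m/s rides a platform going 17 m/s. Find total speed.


Given: object velocity = 7 m/s, platform velocity = 17 m/s (same direction)
Using classical velocity addition: v_total = v_object + v_platform
v_total = 7 + 17
v_total = 24 m/s

24 m/s


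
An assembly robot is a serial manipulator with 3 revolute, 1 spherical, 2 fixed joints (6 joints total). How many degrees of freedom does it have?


Given: serial robot with 3 revolute, 1 spherical, 2 fixed joints
DOF contribution per joint type: revolute=1, prismatic=1, spherical=3, fixed=0
DOF = 3*1 + 1*3 + 2*0
DOF = 6

6


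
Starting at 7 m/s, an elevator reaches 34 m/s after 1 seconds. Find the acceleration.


Given: initial velocity v0 = 7 m/s, final velocity v = 34 m/s, time t = 1 s
Using a = (v - v0) / t
a = (34 - 7) / 1
a = 27 / 1
a = 27 m/s^2

27 m/s^2


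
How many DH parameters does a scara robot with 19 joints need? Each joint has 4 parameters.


Given: 19 joints, 4 DH parameters per joint (d, theta, a, alpha)
Total DH parameters = number_of_joints * 4
Total = 19 * 4
Total = 76

76


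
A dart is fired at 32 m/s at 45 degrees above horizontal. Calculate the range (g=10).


Given: v0 = 32 m/s, theta = 45 deg, g = 10 m/s^2
sin(2*45) = sin(90) = 1
Using R = v0^2 * sin(2*theta) / g
R = 32^2 * 1 / 10
R = 1024 / 10
R = 512/5 m

512/5 m


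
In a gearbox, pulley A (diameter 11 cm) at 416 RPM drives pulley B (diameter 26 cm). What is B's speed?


Given: D1 = 11 cm, w1 = 416 RPM, D2 = 26 cm
Using D1*w1 = D2*w2
w2 = D1*w1 / D2
w2 = 11*416 / 26
w2 = 4576 / 26
w2 = 176 RPM

176 RPM


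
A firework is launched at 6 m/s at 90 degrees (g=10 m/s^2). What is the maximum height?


Given: v0 = 6 m/s, theta = 90 deg, g = 10 m/s^2
sin^2(90) = 1
Using H = v0^2 * sin^2(theta) / (2*g)
H = 6^2 * 1 / (2*10)
H = 36 * 1 / 20
H = 36 / 20
H = 9/5 m

9/5 m


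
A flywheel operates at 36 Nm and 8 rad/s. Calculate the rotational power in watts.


Given: tau = 36 Nm, omega = 8 rad/s
Using P = tau * omega
P = 36 * 8
P = 288 W

288 W


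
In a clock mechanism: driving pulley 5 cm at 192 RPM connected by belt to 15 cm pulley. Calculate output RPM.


Given: D1 = 5 cm, w1 = 192 RPM, D2 = 15 cm
Using D1*w1 = D2*w2
w2 = D1*w1 / D2
w2 = 5*192 / 15
w2 = 960 / 15
w2 = 64 RPM

64 RPM


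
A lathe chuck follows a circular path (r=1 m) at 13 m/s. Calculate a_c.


Given: v = 13 m/s, r = 1 m
Using a_c = v^2 / r
a_c = 13^2 / 1
a_c = 169 / 1
a_c = 169 m/s^2

169 m/s^2


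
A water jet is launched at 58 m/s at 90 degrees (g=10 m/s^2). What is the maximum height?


Given: v0 = 58 m/s, theta = 90 deg, g = 10 m/s^2
sin^2(90) = 1
Using H = v0^2 * sin^2(theta) / (2*g)
H = 58^2 * 1 / (2*10)
H = 3364 * 1 / 20
H = 3364 / 20
H = 841/5 m

841/5 m


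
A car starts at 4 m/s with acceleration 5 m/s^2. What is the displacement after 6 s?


Given: v0 = 4 m/s, a = 5 m/s^2, t = 6 s
Using s = v0*t + (1/2)*a*t^2
s = 4*6 + (1/2)*5*6^2
s = 24 + (1/2)*180
s = 24 + 90
s = 114

114 m


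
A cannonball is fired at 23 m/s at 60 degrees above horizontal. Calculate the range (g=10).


Given: v0 = 23 m/s, theta = 60 deg, g = 10 m/s^2
sin(2*60) = sin(120) = sqrt(3)/2
Using R = v0^2 * sin(2*theta) / g
R = 23^2 * (sqrt(3)/2) / 10
R = 529 * sqrt(3) / 20
R = 529/20*sqrt(3) m

529/20*sqrt(3) m


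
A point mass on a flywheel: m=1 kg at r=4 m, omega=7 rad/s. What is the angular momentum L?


Given: m = 1 kg, r = 4 m, omega = 7 rad/s
For a point mass: I = m*r^2
I = 1*4^2 = 1*16 = 16
L = I*omega = 16*7
L = 112 kg*m^2/s

112 kg*m^2/s


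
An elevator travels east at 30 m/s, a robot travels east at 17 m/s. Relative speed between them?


Given: v_A = 30 m/s east, v_B = 17 m/s east
Both move in the same direction; relative speed = |v_A - v_B|
|30 - 17| = |13|
= 13 m/s

13 m/s


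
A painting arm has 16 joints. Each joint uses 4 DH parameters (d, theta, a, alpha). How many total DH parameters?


Given: 16 joints, 4 DH parameters per joint (d, theta, a, alpha)
Total DH parameters = number_of_joints * 4
Total = 16 * 4
Total = 64

64


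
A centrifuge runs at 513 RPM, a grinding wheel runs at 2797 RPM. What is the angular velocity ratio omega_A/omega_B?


Given: RPM_A = 513, RPM_B = 2797
omega = 2*pi*RPM/60, so omega_A/omega_B = RPM_A / RPM_B
omega_A/omega_B = 513 / 2797
omega_A/omega_B = 513/2797

513/2797


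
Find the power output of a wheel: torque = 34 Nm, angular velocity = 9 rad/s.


Given: tau = 34 Nm, omega = 9 rad/s
Using P = tau * omega
P = 34 * 9
P = 306 W

306 W


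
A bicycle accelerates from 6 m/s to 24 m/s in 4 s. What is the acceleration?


Given: initial velocity v0 = 6 m/s, final velocity v = 24 m/s, time t = 4 s
Using a = (v - v0) / t
a = (24 - 6) / 4
a = 18 / 4
a = 9/2 m/s^2

9/2 m/s^2


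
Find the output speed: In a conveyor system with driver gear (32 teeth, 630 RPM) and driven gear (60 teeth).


Given: N1 = 32 teeth, w1 = 630 RPM, N2 = 60 teeth
Using N1*w1 = N2*w2
w2 = N1*w1 / N2
w2 = 32*630 / 60
w2 = 20160 / 60
w2 = 336 RPM

336 RPM
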